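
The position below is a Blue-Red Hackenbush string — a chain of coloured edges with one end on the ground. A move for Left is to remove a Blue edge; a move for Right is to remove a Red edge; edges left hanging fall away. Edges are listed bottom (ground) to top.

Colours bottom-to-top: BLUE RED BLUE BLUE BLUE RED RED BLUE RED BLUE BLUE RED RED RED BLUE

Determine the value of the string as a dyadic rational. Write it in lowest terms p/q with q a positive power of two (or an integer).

14691/16384

Recurse on prefixes of the 15-edge string BLUE RED BLUE BLUE BLUE RED RED BLUE RED BLUE BLUE RED RED RED BLUE:
G(B) = { 0 |  } so 1
G(BR) = { 0 | 1 } so 1/2
G(BRB) = { 0 1/2 | 1 } so 3/4
G(BRBB) = { 0 1/2 3/4 | 1 } so 7/8
G(BRBBB) = { 0 1/2 3/4 7/8 | 1 } so 15/16
G(BRBBBR) = { 0 1/2 3/4 7/8 | 15/16 1 } so 29/32
G(BRBBBRR) = { 0 1/2 3/4 7/8 | 29/32 15/16 1 } so 57/64
G(BRBBBRRB) = { 0 1/2 3/4 7/8 57/64 | 29/32 15/16 1 } so 115/128
G(BRBBBRRBR) = { 0 1/2 3/4 7/8 57/64 | 115/128 29/32 15/16 1 } so 229/256
G(BRBBBRRBRB) = { 0 1/2 3/4 7/8 57/64 229/256 | 115/128 29/32 15/16 1 } so 459/512
G(BRBBBRRBRBB) = { 0 1/2 3/4 7/8 57/64 229/256 459/512 | 115/128 29/32 15/16 1 } so 919/1024
G(BRBBBRRBRBBR) = { 0 1/2 3/4 7/8 57/64 229/256 459/512 | 919/1024 115/128 29/32 15/16 1 } so 1837/2048
G(BRBBBRRBRBBRR) = { 0 1/2 3/4 7/8 57/64 229/256 459/512 | 1837/2048 919/1024 115/128 29/32 15/16 1 } so 3673/4096
G(BRBBBRRBRBBRRR) = { 0 1/2 3/4 7/8 57/64 229/256 459/512 | 3673/4096 1837/2048 919/1024 115/128 29/32 15/16 1 } so 7345/8192
G(BRBBBRRBRBBRRRB) = { 0 1/2 3/4 7/8 57/64 229/256 459/512 7345/8192 | 3673/4096 1837/2048 919/1024 115/128 29/32 15/16 1 } so 14691/16384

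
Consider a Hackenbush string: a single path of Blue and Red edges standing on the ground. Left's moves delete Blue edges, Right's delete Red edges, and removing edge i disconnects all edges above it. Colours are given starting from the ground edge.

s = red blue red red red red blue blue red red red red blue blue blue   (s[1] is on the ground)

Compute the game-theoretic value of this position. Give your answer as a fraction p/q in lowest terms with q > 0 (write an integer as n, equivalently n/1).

-15601/16384

Prefix values for red blue red red red red blue blue red red red red blue blue blue via {L|R} + simplicity:
v_1 [r]  L=[]  R=[0]  = -1
v_2 [rb]  L=[-1]  R=[0]  = -1/2
v_3 [rbr]  L=[-1]  R=[-1/2; 0]  = -3/4
v_4 [rbrr]  L=[-1]  R=[-3/4; -1/2; 0]  = -7/8
v_5 [rbrrr]  L=[-1]  R=[-7/8; -3/4; -1/2; 0]  = -15/16
v_6 [rbrrrr]  L=[-1]  R=[-15/16; -7/8; -3/4; -1/2; 0]  = -31/32
v_7 [rbrrrrb]  L=[-1; -31/32]  R=[-15/16; -7/8; -3/4; -1/2; 0]  = -61/64
v_8 [rbrrrrbb]  L=[-1; -31/32; -61/64]  R=[-15/16; -7/8; -3/4; -1/2; 0]  = -121/128
v_9 [rbrrrrbbr]  L=[-1; -31/32; -61/64]  R=[-121/128; -15/16; -7/8; -3/4; -1/2; 0]  = -243/256
v_10 [rbrrrrbbrr]  L=[-1; -31/32; -61/64]  R=[-243/256; -121/128; -15/16; -7/8; -3/4; -1/2; 0]  = -487/512
v_11 [rbrrrrbbrrr]  L=[-1; -31/32; -61/64]  R=[-487/512; -243/256; -121/128; -15/16; -7/8; -3/4; -1/2; 0]  = -975/1024
v_12 [rbrrrrbbrrrr]  L=[-1; -31/32; -61/64]  R=[-975/1024; -487/512; -243/256; -121/128; -15/16; -7/8; -3/4; -1/2; 0]  = -1951/2048
v_13 [rbrrrrbbrrrrb]  L=[-1; -31/32; -61/64; -1951/2048]  R=[-975/1024; -487/512; -243/256; -121/128; -15/16; -7/8; -3/4; -1/2; 0]  = -3901/4096
v_14 [rbrrrrbbrrrrbb]  L=[-1; -31/32; -61/64; -1951/2048; -3901/4096]  R=[-975/1024; -487/512; -243/256; -121/128; -15/16; -7/8; -3/4; -1/2; 0]  = -7801/8192
v_15 [rbrrrrbbrrrrbbb]  L=[-1; -31/32; -61/64; -1951/2048; -3901/4096; -7801/8192]  R=[-975/1024; -487/512; -243/256; -121/128; -15/16; -7/8; -3/4; -1/2; 0]  = -15601/16384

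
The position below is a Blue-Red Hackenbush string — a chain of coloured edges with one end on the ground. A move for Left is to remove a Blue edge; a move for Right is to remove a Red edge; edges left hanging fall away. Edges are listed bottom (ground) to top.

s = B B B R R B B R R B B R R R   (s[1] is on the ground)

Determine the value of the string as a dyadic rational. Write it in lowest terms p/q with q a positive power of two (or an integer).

4913/2048

Build val(s[:k]) for k = 1..14, string s = B B B R R B B R R B B R R R.
step 1: add B to get B; options L={ 0 } R={  } — 1
step 2: add B to get BB; options L={ 0; 1 } R={  } — 2
step 3: add B to get BBB; options L={ 0; 1; 2 } R={  } — 3
step 4: add R to get BBBR; options L={ 0; 1; 2 } R={ 3 } — 5/2
step 5: add R to get BBBRR; options L={ 0; 1; 2 } R={ 5/2; 3 } — 9/4
step 6: add B to get BBBRRB; options L={ 0; 1; 2; 9/4 } R={ 5/2; 3 } — 19/8
step 7: add B to get BBBRRBB; options L={ 0; 1; 2; 9/4; 19/8 } R={ 5/2; 3 } — 39/16
step 8: add R to get BBBRRBBR; options L={ 0; 1; 2; 9/4; 19/8 } R={ 39/16; 5/2; 3 } — 77/32
step 9: add R to get BBBRRBBRR; options L={ 0; 1; 2; 9/4; 19/8 } R={ 77/32; 39/16; 5/2; 3 } — 153/64
step 10: add B to get BBBRRBBRRB; options L={ 0; 1; 2; 9/4; 19/8; 153/64 } R={ 77/32; 39/16; 5/2; 3 } — 307/128
step 11: add B to get BBBRRBBRRBB; options L={ 0; 1; 2; 9/4; 19/8; 153/64; 307/128 } R={ 77/32; 39/16; 5/2; 3 } — 615/256
step 12: add R to get BBBRRBBRRBBR; options L={ 0; 1; 2; 9/4; 19/8; 153/64; 307/128 } R={ 615/256; 77/32; 39/16; 5/2; 3 } — 1229/512
step 13: add R to get BBBRRBBRRBBRR; options L={ 0; 1; 2; 9/4; 19/8; 153/64; 307/128 } R={ 1229/512; 615/256; 77/32; 39/16; 5/2; 3 } — 2457/1024
step 14: add R to get BBBRRBBRRBBRRR; options L={ 0; 1; 2; 9/4; 19/8; 153/64; 307/128 } R={ 2457/1024; 1229/512; 615/256; 77/32; 39/16; 5/2; 3 } — 4913/2048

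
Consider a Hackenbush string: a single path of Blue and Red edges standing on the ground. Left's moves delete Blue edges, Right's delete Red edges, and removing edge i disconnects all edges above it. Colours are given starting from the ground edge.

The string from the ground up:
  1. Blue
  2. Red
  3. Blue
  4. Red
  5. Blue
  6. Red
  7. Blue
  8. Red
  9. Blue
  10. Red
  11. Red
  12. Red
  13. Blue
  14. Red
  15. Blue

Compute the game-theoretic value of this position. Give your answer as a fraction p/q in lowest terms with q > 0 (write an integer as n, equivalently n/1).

Recurse on prefixes of the 15-edge string Blue Red Blue Red Blue Red Blue Red Blue Red Red Red Blue Red Blue:
B: Left { 0 }, Right { ∅ } -> simplest 1
BR: Left { 0 }, Right { 1 } -> simplest 1/2
BRB: Left { 0,1/2 }, Right { 1 } -> simplest 3/4
BRBR: Left { 0,1/2 }, Right { 3/4,1 } -> simplest 5/8
BRBRB: Left { 0,1/2,5/8 }, Right { 3/4,1 } -> simplest 11/16
BRBRBR: Left { 0,1/2,5/8 }, Right { 11/16,3/4,1 } -> simplest 21/32
BRBRBRB: Left { 0,1/2,5/8,21/32 }, Right { 11/16,3/4,1 } -> simplest 43/64
BRBRBRBR: Left { 0,1/2,5/8,21/32 }, Right { 43/64,11/16,3/4,1 } -> simplest 85/128
BRBRBRBRB: Left { 0,1/2,5/8,21/32,85/128 }, Right { 43/64,11/16,3/4,1 } -> simplest 171/256
BRBRBRBRBR: Left { 0,1/2,5/8,21/32,85/128 }, Right { 171/256,43/64,11/16,3/4,1 } -> simplest 341/512
BRBRBRBRBRR: Left { 0,1/2,5/8,21/32,85/128 }, Right { 341/512,171/256,43/64,11/16,3/4,1 } -> simplest 681/1024
BRBRBRBRBRRR: Left { 0,1/2,5/8,21/32,85/128 }, Right { 681/1024,341/512,171/256,43/64,11/16,3/4,1 } -> simplest 1361/2048
BRBRBRBRBRRRB: Left { 0,1/2,5/8,21/32,85/128,1361/2048 }, Right { 681/1024,341/512,171/256,43/64,11/16,3/4,1 } -> simplest 2723/4096
BRBRBRBRBRRRBR: Left { 0,1/2,5/8,21/32,85/128,1361/2048 }, Right { 2723/4096,681/1024,341/512,171/256,43/64,11/16,3/4,1 } -> simplest 5445/8192
BRBRBRBRBRRRBRB: Left { 0,1/2,5/8,21/32,85/128,1361/2048,5445/8192 }, Right { 2723/4096,681/1024,341/512,171/256,43/64,11/16,3/4,1 } -> simplest 10891/16384

10891/16384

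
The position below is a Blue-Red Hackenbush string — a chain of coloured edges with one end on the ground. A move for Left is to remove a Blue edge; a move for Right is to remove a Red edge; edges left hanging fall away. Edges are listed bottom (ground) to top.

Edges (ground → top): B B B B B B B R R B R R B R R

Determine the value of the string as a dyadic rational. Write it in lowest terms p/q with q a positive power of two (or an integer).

1609/256

edge 1 of 15 (B): { 0 |  } gives 1
edge 2 of 15 (B): { 0,1 |  } gives 2
edge 3 of 15 (B): { 0,1,2 |  } gives 3
edge 4 of 15 (B): { 0,1,2,3 |  } gives 4
edge 5 of 15 (B): { 0,1,2,3,4 |  } gives 5
edge 6 of 15 (B): { 0,1,2,3,4,5 |  } gives 6
edge 7 of 15 (B): { 0,1,2,3,4,5,6 |  } gives 7
edge 8 of 15 (R): { 0,1,2,3,4,5,6 | 7 } gives 13/2
edge 9 of 15 (R): { 0,1,2,3,4,5,6 | 13/2,7 } gives 25/4
edge 10 of 15 (B): { 0,1,2,3,4,5,6,25/4 | 13/2,7 } gives 51/8
edge 11 of 15 (R): { 0,1,2,3,4,5,6,25/4 | 51/8,13/2,7 } gives 101/16
edge 12 of 15 (R): { 0,1,2,3,4,5,6,25/4 | 101/16,51/8,13/2,7 } gives 201/32
edge 13 of 15 (B): { 0,1,2,3,4,5,6,25/4,201/32 | 101/16,51/8,13/2,7 } gives 403/64
edge 14 of 15 (R): { 0,1,2,3,4,5,6,25/4,201/32 | 403/64,101/16,51/8,13/2,7 } gives 805/128
edge 15 of 15 (R): { 0,1,2,3,4,5,6,25/4,201/32 | 805/128,403/64,101/16,51/8,13/2,7 } gives 1609/256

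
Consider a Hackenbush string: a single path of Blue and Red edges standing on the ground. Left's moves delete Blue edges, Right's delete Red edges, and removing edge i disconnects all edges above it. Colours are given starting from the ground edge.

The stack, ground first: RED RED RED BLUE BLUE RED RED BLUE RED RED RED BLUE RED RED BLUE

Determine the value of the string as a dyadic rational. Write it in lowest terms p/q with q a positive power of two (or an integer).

-9965/4096

Prefix values for RED RED RED BLUE BLUE RED RED BLUE RED RED RED BLUE RED RED BLUE via {L|R} + simplicity:
step 1: add RED to get R; options L={ · } R={ 0 } so -1
step 2: add RED to get RR; options L={ · } R={ -1; 0 } so -2
step 3: add RED to get RRR; options L={ · } R={ -2; -1; 0 } so -3
step 4: add BLUE to get RRRB; options L={ -3 } R={ -2; -1; 0 } so -5/2
step 5: add BLUE to get RRRBB; options L={ -3; -5/2 } R={ -2; -1; 0 } so -9/4
step 6: add RED to get RRRBBR; options L={ -3; -5/2 } R={ -9/4; -2; -1; 0 } so -19/8
step 7: add RED to get RRRBBRR; options L={ -3; -5/2 } R={ -19/8; -9/4; -2; -1; 0 } so -39/16
step 8: add BLUE to get RRRBBRRB; options L={ -3; -5/2; -39/16 } R={ -19/8; -9/4; -2; -1; 0 } so -77/32
step 9: add RED to get RRRBBRRBR; options L={ -3; -5/2; -39/16 } R={ -77/32; -19/8; -9/4; -2; -1; 0 } so -155/64
step 10: add RED to get RRRBBRRBRR; options L={ -3; -5/2; -39/16 } R={ -155/64; -77/32; -19/8; -9/4; -2; -1; 0 } so -311/128
step 11: add RED to get RRRBBRRBRRR; options L={ -3; -5/2; -39/16 } R={ -311/128; -155/64; -77/32; -19/8; -9/4; -2; -1; 0 } so -623/256
step 12: add BLUE to get RRRBBRRBRRRB; options L={ -3; -5/2; -39/16; -623/256 } R={ -311/128; -155/64; -77/32; -19/8; -9/4; -2; -1; 0 } so -1245/512
step 13: add RED to get RRRBBRRBRRRBR; options L={ -3; -5/2; -39/16; -623/256 } R={ -1245/512; -311/128; -155/64; -77/32; -19/8; -9/4; -2; -1; 0 } so -2491/1024
step 14: add RED to get RRRBBRRBRRRBRR; options L={ -3; -5/2; -39/16; -623/256 } R={ -2491/1024; -1245/512; -311/128; -155/64; -77/32; -19/8; -9/4; -2; -1; 0 } so -4983/2048
step 15: add BLUE to get RRRBBRRBRRRBRRB; options L={ -3; -5/2; -39/16; -623/256; -4983/2048 } R={ -2491/1024; -1245/512; -311/128; -155/64; -77/32; -19/8; -9/4; -2; -1; 0 } so -9965/4096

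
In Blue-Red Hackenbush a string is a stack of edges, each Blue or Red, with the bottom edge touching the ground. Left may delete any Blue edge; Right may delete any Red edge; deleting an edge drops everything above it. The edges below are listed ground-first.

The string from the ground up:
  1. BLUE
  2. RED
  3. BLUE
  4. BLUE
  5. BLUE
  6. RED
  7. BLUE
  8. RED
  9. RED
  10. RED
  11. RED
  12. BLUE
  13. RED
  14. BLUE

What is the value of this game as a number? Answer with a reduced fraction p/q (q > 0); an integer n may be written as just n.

7435/8192

G(B) = { 0 | (no moves) } -> 1
G(BR) = { 0 | 1 } -> 1/2
G(BRB) = { 0 1/2 | 1 } -> 3/4
G(BRBB) = { 0 1/2 3/4 | 1 } -> 7/8
G(BRBBB) = { 0 1/2 3/4 7/8 | 1 } -> 15/16
G(BRBBBR) = { 0 1/2 3/4 7/8 | 15/16 1 } -> 29/32
G(BRBBBRB) = { 0 1/2 3/4 7/8 29/32 | 15/16 1 } -> 59/64
G(BRBBBRBR) = { 0 1/2 3/4 7/8 29/32 | 59/64 15/16 1 } -> 117/128
G(BRBBBRBRR) = { 0 1/2 3/4 7/8 29/32 | 117/128 59/64 15/16 1 } -> 233/256
G(BRBBBRBRRR) = { 0 1/2 3/4 7/8 29/32 | 233/256 117/128 59/64 15/16 1 } -> 465/512
G(BRBBBRBRRRR) = { 0 1/2 3/4 7/8 29/32 | 465/512 233/256 117/128 59/64 15/16 1 } -> 929/1024
G(BRBBBRBRRRRB) = { 0 1/2 3/4 7/8 29/32 929/1024 | 465/512 233/256 117/128 59/64 15/16 1 } -> 1859/2048
G(BRBBBRBRRRRBR) = { 0 1/2 3/4 7/8 29/32 929/1024 | 1859/2048 465/512 233/256 117/128 59/64 15/16 1 } -> 3717/4096
G(BRBBBRBRRRRBRB) = { 0 1/2 3/4 7/8 29/32 929/1024 3717/4096 | 1859/2048 465/512 233/256 117/128 59/64 15/16 1 } -> 7435/8192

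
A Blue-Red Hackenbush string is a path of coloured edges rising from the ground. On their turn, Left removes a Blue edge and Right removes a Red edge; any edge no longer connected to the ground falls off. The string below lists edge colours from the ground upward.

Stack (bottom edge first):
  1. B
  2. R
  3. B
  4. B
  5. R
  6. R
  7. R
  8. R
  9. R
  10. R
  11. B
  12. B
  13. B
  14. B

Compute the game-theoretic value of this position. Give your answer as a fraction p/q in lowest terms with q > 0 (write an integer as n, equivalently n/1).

1 of 14 · B · max L 0 · min R +∞ ⇒ 1
2 of 14 · BR · max L 0 · min R 1 ⇒ 1/2
3 of 14 · BRB · max L 1/2 · min R 1 ⇒ 3/4
4 of 14 · BRBB · max L 3/4 · min R 1 ⇒ 7/8
5 of 14 · BRBBR · max L 3/4 · min R 7/8 ⇒ 13/16
6 of 14 · BRBBRR · max L 3/4 · min R 13/16 ⇒ 25/32
7 of 14 · BRBBRRR · max L 3/4 · min R 25/32 ⇒ 49/64
8 of 14 · BRBBRRRR · max L 3/4 · min R 49/64 ⇒ 97/128
9 of 14 · BRBBRRRRR · max L 3/4 · min R 97/128 ⇒ 193/256
10 of 14 · BRBBRRRRRR · max L 3/4 · min R 193/256 ⇒ 385/512
11 of 14 · BRBBRRRRRRB · max L 385/512 · min R 193/256 ⇒ 771/1024
12 of 14 · BRBBRRRRRRBB · max L 771/1024 · min R 193/256 ⇒ 1543/2048
13 of 14 · BRBBRRRRRRBBB · max L 1543/2048 · min R 193/256 ⇒ 3087/4096
14 of 14 · BRBBRRRRRRBBBB · max L 3087/4096 · min R 193/256 ⇒ 6175/8192

6175/8192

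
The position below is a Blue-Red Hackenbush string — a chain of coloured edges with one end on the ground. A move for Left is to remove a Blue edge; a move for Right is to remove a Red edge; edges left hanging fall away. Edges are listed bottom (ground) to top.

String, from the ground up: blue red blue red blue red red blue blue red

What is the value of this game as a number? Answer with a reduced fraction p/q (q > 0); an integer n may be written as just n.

Recurse on prefixes of the 10-edge string blue red blue red blue red red blue blue red:
1 of 10 · b · max L 0 · min R +∞ → 1
2 of 10 · br · max L 0 · min R 1 → 1/2
3 of 10 · brb · max L 1/2 · min R 1 → 3/4
4 of 10 · brbr · max L 1/2 · min R 3/4 → 5/8
5 of 10 · brbrb · max L 5/8 · min R 3/4 → 11/16
6 of 10 · brbrbr · max L 5/8 · min R 11/16 → 21/32
7 of 10 · brbrbrr · max L 5/8 · min R 21/32 → 41/64
8 of 10 · brbrbrrb · max L 41/64 · min R 21/32 → 83/128
9 of 10 · brbrbrrbb · max L 83/128 · min R 21/32 → 167/256
10 of 10 · brbrbrrbbr · max L 83/128 · min R 167/256 → 333/512

333/512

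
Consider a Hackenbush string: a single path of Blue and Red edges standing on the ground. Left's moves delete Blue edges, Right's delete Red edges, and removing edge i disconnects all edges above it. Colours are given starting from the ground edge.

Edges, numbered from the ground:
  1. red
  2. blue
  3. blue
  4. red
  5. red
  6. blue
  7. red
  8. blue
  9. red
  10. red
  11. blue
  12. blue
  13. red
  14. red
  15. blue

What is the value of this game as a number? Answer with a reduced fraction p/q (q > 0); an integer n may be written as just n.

-6861/16384

value(r) = { ∅ | 0 } => -1
value(rb) = { -1 | 0 } => -1/2
value(rbb) = { -1, -1/2 | 0 } => -1/4
value(rbbr) = { -1, -1/2 | -1/4, 0 } => -3/8
value(rbbrr) = { -1, -1/2 | -3/8, -1/4, 0 } => -7/16
value(rbbrrb) = { -1, -1/2, -7/16 | -3/8, -1/4, 0 } => -13/32
value(rbbrrbr) = { -1, -1/2, -7/16 | -13/32, -3/8, -1/4, 0 } => -27/64
value(rbbrrbrb) = { -1, -1/2, -7/16, -27/64 | -13/32, -3/8, -1/4, 0 } => -53/128
value(rbbrrbrbr) = { -1, -1/2, -7/16, -27/64 | -53/128, -13/32, -3/8, -1/4, 0 } => -107/256
value(rbbrrbrbrr) = { -1, -1/2, -7/16, -27/64 | -107/256, -53/128, -13/32, -3/8, -1/4, 0 } => -215/512
value(rbbrrbrbrrb) = { -1, -1/2, -7/16, -27/64, -215/512 | -107/256, -53/128, -13/32, -3/8, -1/4, 0 } => -429/1024
value(rbbrrbrbrrbb) = { -1, -1/2, -7/16, -27/64, -215/512, -429/1024 | -107/256, -53/128, -13/32, -3/8, -1/4, 0 } => -857/2048
value(rbbrrbrbrrbbr) = { -1, -1/2, -7/16, -27/64, -215/512, -429/1024 | -857/2048, -107/256, -53/128, -13/32, -3/8, -1/4, 0 } => -1715/4096
value(rbbrrbrbrrbbrr) = { -1, -1/2, -7/16, -27/64, -215/512, -429/1024 | -1715/4096, -857/2048, -107/256, -53/128, -13/32, -3/8, -1/4, 0 } => -3431/8192
value(rbbrrbrbrrbbrrb) = { -1, -1/2, -7/16, -27/64, -215/512, -429/1024, -3431/8192 | -1715/4096, -857/2048, -107/256, -53/128, -13/32, -3/8, -1/4, 0 } => -6861/16384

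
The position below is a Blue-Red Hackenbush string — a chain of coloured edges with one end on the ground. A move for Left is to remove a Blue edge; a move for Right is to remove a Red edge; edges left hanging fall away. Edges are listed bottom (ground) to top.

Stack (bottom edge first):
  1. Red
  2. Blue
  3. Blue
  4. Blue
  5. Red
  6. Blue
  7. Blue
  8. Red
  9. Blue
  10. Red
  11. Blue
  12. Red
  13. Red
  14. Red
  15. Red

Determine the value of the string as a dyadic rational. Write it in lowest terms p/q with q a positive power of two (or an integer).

-2399/16384

step 1: add Red to get R; options L={ · } R={ 0 } => -1
step 2: add Blue to get RB; options L={ -1 } R={ 0 } => -1/2
step 3: add Blue to get RBB; options L={ -1, -1/2 } R={ 0 } => -1/4
step 4: add Blue to get RBBB; options L={ -1, -1/2, -1/4 } R={ 0 } => -1/8
step 5: add Red to get RBBBR; options L={ -1, -1/2, -1/4 } R={ -1/8, 0 } => -3/16
step 6: add Blue to get RBBBRB; options L={ -1, -1/2, -1/4, -3/16 } R={ -1/8, 0 } => -5/32
step 7: add Blue to get RBBBRBB; options L={ -1, -1/2, -1/4, -3/16, -5/32 } R={ -1/8, 0 } => -9/64
step 8: add Red to get RBBBRBBR; options L={ -1, -1/2, -1/4, -3/16, -5/32 } R={ -9/64, -1/8, 0 } => -19/128
step 9: add Blue to get RBBBRBBRB; options L={ -1, -1/2, -1/4, -3/16, -5/32, -19/128 } R={ -9/64, -1/8, 0 } => -37/256
step 10: add Red to get RBBBRBBRBR; options L={ -1, -1/2, -1/4, -3/16, -5/32, -19/128 } R={ -37/256, -9/64, -1/8, 0 } => -75/512
step 11: add Blue to get RBBBRBBRBRB; options L={ -1, -1/2, -1/4, -3/16, -5/32, -19/128, -75/512 } R={ -37/256, -9/64, -1/8, 0 } => -149/1024
step 12: add Red to get RBBBRBBRBRBR; options L={ -1, -1/2, -1/4, -3/16, -5/32, -19/128, -75/512 } R={ -149/1024, -37/256, -9/64, -1/8, 0 } => -299/2048
step 13: add Red to get RBBBRBBRBRBRR; options L={ -1, -1/2, -1/4, -3/16, -5/32, -19/128, -75/512 } R={ -299/2048, -149/1024, -37/256, -9/64, -1/8, 0 } => -599/4096
step 14: add Red to get RBBBRBBRBRBRRR; options L={ -1, -1/2, -1/4, -3/16, -5/32, -19/128, -75/512 } R={ -599/4096, -299/2048, -149/1024, -37/256, -9/64, -1/8, 0 } => -1199/8192
step 15: add Red to get RBBBRBBRBRBRRRR; options L={ -1, -1/2, -1/4, -3/16, -5/32, -19/128, -75/512 } R={ -1199/8192, -599/4096, -299/2048, -149/1024, -37/256, -9/64, -1/8, 0 } => -2399/16384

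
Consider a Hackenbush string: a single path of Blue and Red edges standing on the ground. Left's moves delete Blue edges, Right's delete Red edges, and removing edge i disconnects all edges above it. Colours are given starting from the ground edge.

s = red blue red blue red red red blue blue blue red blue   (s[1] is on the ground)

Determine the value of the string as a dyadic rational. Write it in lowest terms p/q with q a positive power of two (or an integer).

-1477/2048

value(r) = {  | 0 } gives -1
value(rb) = { -1 | 0 } gives -1/2
value(rbr) = { -1 | -1/2,0 } gives -3/4
value(rbrb) = { -1,-3/4 | -1/2,0 } gives -5/8
value(rbrbr) = { -1,-3/4 | -5/8,-1/2,0 } gives -11/16
value(rbrbrr) = { -1,-3/4 | -11/16,-5/8,-1/2,0 } gives -23/32
value(rbrbrrr) = { -1,-3/4 | -23/32,-11/16,-5/8,-1/2,0 } gives -47/64
value(rbrbrrrb) = { -1,-3/4,-47/64 | -23/32,-11/16,-5/8,-1/2,0 } gives -93/128
value(rbrbrrrbb) = { -1,-3/4,-47/64,-93/128 | -23/32,-11/16,-5/8,-1/2,0 } gives -185/256
value(rbrbrrrbbb) = { -1,-3/4,-47/64,-93/128,-185/256 | -23/32,-11/16,-5/8,-1/2,0 } gives -369/512
value(rbrbrrrbbbr) = { -1,-3/4,-47/64,-93/128,-185/256 | -369/512,-23/32,-11/16,-5/8,-1/2,0 } gives -739/1024
value(rbrbrrrbbbrb) = { -1,-3/4,-47/64,-93/128,-185/256,-739/1024 | -369/512,-23/32,-11/16,-5/8,-1/2,0 } gives -1477/2048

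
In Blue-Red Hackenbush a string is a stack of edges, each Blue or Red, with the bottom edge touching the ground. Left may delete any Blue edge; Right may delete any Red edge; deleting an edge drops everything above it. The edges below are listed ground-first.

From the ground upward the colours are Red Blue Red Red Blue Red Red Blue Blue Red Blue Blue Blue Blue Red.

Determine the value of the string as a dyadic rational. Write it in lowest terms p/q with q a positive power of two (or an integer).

1 of 15 · R · max L −∞ · min R 0 ⇒ -1
2 of 15 · RB · max L -1 · min R 0 ⇒ -1/2
3 of 15 · RBR · max L -1 · min R -1/2 ⇒ -3/4
4 of 15 · RBRR · max L -1 · min R -3/4 ⇒ -7/8
5 of 15 · RBRRB · max L -7/8 · min R -3/4 ⇒ -13/16
6 of 15 · RBRRBR · max L -7/8 · min R -13/16 ⇒ -27/32
7 of 15 · RBRRBRR · max L -7/8 · min R -27/32 ⇒ -55/64
8 of 15 · RBRRBRRB · max L -55/64 · min R -27/32 ⇒ -109/128
9 of 15 · RBRRBRRBB · max L -109/128 · min R -27/32 ⇒ -217/256
10 of 15 · RBRRBRRBBR · max L -109/128 · min R -217/256 ⇒ -435/512
11 of 15 · RBRRBRRBBRB · max L -435/512 · min R -217/256 ⇒ -869/1024
12 of 15 · RBRRBRRBBRBB · max L -869/1024 · min R -217/256 ⇒ -1737/2048
13 of 15 · RBRRBRRBBRBBB · max L -1737/2048 · min R -217/256 ⇒ -3473/4096
14 of 15 · RBRRBRRBBRBBBB · max L -3473/4096 · min R -217/256 ⇒ -6945/8192
15 of 15 · RBRRBRRBBRBBBBR · max L -3473/4096 · min R -6945/8192 ⇒ -13891/16384

-13891/16384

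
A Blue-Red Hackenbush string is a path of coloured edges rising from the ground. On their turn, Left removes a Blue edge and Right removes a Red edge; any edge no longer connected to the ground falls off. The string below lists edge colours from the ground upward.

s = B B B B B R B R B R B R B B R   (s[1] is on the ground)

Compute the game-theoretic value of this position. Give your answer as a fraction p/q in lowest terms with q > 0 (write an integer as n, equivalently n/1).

4781/1024

Recurse on prefixes of the 15-edge string B B B B B R B R B R B R B B R:
step 1: add B to get B; options L={ 0 } R={  } ⇒ 1
step 2: add B to get BB; options L={ 0; 1 } R={  } ⇒ 2
step 3: add B to get BBB; options L={ 0; 1; 2 } R={  } ⇒ 3
step 4: add B to get BBBB; options L={ 0; 1; 2; 3 } R={  } ⇒ 4
step 5: add B to get BBBBB; options L={ 0; 1; 2; 3; 4 } R={  } ⇒ 5
step 6: add R to get BBBBBR; options L={ 0; 1; 2; 3; 4 } R={ 5 } ⇒ 9/2
step 7: add B to get BBBBBRB; options L={ 0; 1; 2; 3; 4; 9/2 } R={ 5 } ⇒ 19/4
step 8: add R to get BBBBBRBR; options L={ 0; 1; 2; 3; 4; 9/2 } R={ 19/4; 5 } ⇒ 37/8
step 9: add B to get BBBBBRBRB; options L={ 0; 1; 2; 3; 4; 9/2; 37/8 } R={ 19/4; 5 } ⇒ 75/16
step 10: add R to get BBBBBRBRBR; options L={ 0; 1; 2; 3; 4; 9/2; 37/8 } R={ 75/16; 19/4; 5 } ⇒ 149/32
step 11: add B to get BBBBBRBRBRB; options L={ 0; 1; 2; 3; 4; 9/2; 37/8; 149/32 } R={ 75/16; 19/4; 5 } ⇒ 299/64
step 12: add R to get BBBBBRBRBRBR; options L={ 0; 1; 2; 3; 4; 9/2; 37/8; 149/32 } R={ 299/64; 75/16; 19/4; 5 } ⇒ 597/128
step 13: add B to get BBBBBRBRBRBRB; options L={ 0; 1; 2; 3; 4; 9/2; 37/8; 149/32; 597/128 } R={ 299/64; 75/16; 19/4; 5 } ⇒ 1195/256
step 14: add B to get BBBBBRBRBRBRBB; options L={ 0; 1; 2; 3; 4; 9/2; 37/8; 149/32; 597/128; 1195/256 } R={ 299/64; 75/16; 19/4; 5 } ⇒ 2391/512
step 15: add R to get BBBBBRBRBRBRBBR; options L={ 0; 1; 2; 3; 4; 9/2; 37/8; 149/32; 597/128; 1195/256 } R={ 2391/512; 299/64; 75/16; 19/4; 5 } ⇒ 4781/1024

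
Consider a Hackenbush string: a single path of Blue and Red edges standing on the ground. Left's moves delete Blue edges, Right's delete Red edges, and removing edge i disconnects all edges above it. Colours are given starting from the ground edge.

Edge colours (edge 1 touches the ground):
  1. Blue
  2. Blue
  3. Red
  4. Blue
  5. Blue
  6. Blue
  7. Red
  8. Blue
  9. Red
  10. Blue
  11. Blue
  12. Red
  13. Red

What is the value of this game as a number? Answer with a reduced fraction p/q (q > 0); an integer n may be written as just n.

3929/2048

g_1 [B]  L=[0]  R=[none]  ⇒ 1
g_2 [BB]  L=[0; 1]  R=[none]  ⇒ 2
g_3 [BBR]  L=[0; 1]  R=[2]  ⇒ 3/2
g_4 [BBRB]  L=[0; 1; 3/2]  R=[2]  ⇒ 7/4
g_5 [BBRBB]  L=[0; 1; 3/2; 7/4]  R=[2]  ⇒ 15/8
g_6 [BBRBBB]  L=[0; 1; 3/2; 7/4; 15/8]  R=[2]  ⇒ 31/16
g_7 [BBRBBBR]  L=[0; 1; 3/2; 7/4; 15/8]  R=[31/16; 2]  ⇒ 61/32
g_8 [BBRBBBRB]  L=[0; 1; 3/2; 7/4; 15/8; 61/32]  R=[31/16; 2]  ⇒ 123/64
g_9 [BBRBBBRBR]  L=[0; 1; 3/2; 7/4; 15/8; 61/32]  R=[123/64; 31/16; 2]  ⇒ 245/128
g_10 [BBRBBBRBRB]  L=[0; 1; 3/2; 7/4; 15/8; 61/32; 245/128]  R=[123/64; 31/16; 2]  ⇒ 491/256
g_11 [BBRBBBRBRBB]  L=[0; 1; 3/2; 7/4; 15/8; 61/32; 245/128; 491/256]  R=[123/64; 31/16; 2]  ⇒ 983/512
g_12 [BBRBBBRBRBBR]  L=[0; 1; 3/2; 7/4; 15/8; 61/32; 245/128; 491/256]  R=[983/512; 123/64; 31/16; 2]  ⇒ 1965/1024
g_13 [BBRBBBRBRBBRR]  L=[0; 1; 3/2; 7/4; 15/8; 61/32; 245/128; 491/256]  R=[1965/1024; 983/512; 123/64; 31/16; 2]  ⇒ 3929/2048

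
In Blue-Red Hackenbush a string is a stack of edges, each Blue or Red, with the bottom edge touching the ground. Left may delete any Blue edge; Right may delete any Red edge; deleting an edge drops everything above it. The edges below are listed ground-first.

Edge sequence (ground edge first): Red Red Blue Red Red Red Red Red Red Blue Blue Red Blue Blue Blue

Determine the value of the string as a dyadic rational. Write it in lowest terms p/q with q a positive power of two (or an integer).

value(R) = {  | 0 } => -1
value(RR) = {  | -1 0 } => -2
value(RRB) = { -2 | -1 0 } => -3/2
value(RRBR) = { -2 | -3/2 -1 0 } => -7/4
value(RRBRR) = { -2 | -7/4 -3/2 -1 0 } => -15/8
value(RRBRRR) = { -2 | -15/8 -7/4 -3/2 -1 0 } => -31/16
value(RRBRRRR) = { -2 | -31/16 -15/8 -7/4 -3/2 -1 0 } => -63/32
value(RRBRRRRR) = { -2 | -63/32 -31/16 -15/8 -7/4 -3/2 -1 0 } => -127/64
value(RRBRRRRRR) = { -2 | -127/64 -63/32 -31/16 -15/8 -7/4 -3/2 -1 0 } => -255/128
value(RRBRRRRRRB) = { -2 -255/128 | -127/64 -63/32 -31/16 -15/8 -7/4 -3/2 -1 0 } => -509/256
value(RRBRRRRRRBB) = { -2 -255/128 -509/256 | -127/64 -63/32 -31/16 -15/8 -7/4 -3/2 -1 0 } => -1017/512
value(RRBRRRRRRBBR) = { -2 -255/128 -509/256 | -1017/512 -127/64 -63/32 -31/16 -15/8 -7/4 -3/2 -1 0 } => -2035/1024
value(RRBRRRRRRBBRB) = { -2 -255/128 -509/256 -2035/1024 | -1017/512 -127/64 -63/32 -31/16 -15/8 -7/4 -3/2 -1 0 } => -4069/2048
value(RRBRRRRRRBBRBB) = { -2 -255/128 -509/256 -2035/1024 -4069/2048 | -1017/512 -127/64 -63/32 -31/16 -15/8 -7/4 -3/2 -1 0 } => -8137/4096
value(RRBRRRRRRBBRBBB) = { -2 -255/128 -509/256 -2035/1024 -4069/2048 -8137/4096 | -1017/512 -127/64 -63/32 -31/16 -15/8 -7/4 -3/2 -1 0 } => -16273/8192

-16273/8192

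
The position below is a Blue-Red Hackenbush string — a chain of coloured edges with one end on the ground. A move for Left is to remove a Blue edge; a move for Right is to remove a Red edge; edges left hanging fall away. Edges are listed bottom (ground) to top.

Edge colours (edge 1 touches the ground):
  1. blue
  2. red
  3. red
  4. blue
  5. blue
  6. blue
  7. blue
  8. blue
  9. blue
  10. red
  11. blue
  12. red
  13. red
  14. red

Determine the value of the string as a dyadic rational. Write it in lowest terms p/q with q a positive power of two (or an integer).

4049/8192

Recurse on prefixes of the 14-edge string blue red red blue blue blue blue blue blue red blue red red red:
val_1 [b]  L=[0]  R=[none]  → 1
val_2 [br]  L=[0]  R=[1]  → 1/2
val_3 [brr]  L=[0]  R=[1/2 1]  → 1/4
val_4 [brrb]  L=[0 1/4]  R=[1/2 1]  → 3/8
val_5 [brrbb]  L=[0 1/4 3/8]  R=[1/2 1]  → 7/16
val_6 [brrbbb]  L=[0 1/4 3/8 7/16]  R=[1/2 1]  → 15/32
val_7 [brrbbbb]  L=[0 1/4 3/8 7/16 15/32]  R=[1/2 1]  → 31/64
val_8 [brrbbbbb]  L=[0 1/4 3/8 7/16 15/32 31/64]  R=[1/2 1]  → 63/128
val_9 [brrbbbbbb]  L=[0 1/4 3/8 7/16 15/32 31/64 63/128]  R=[1/2 1]  → 127/256
val_10 [brrbbbbbbr]  L=[0 1/4 3/8 7/16 15/32 31/64 63/128]  R=[127/256 1/2 1]  → 253/512
val_11 [brrbbbbbbrb]  L=[0 1/4 3/8 7/16 15/32 31/64 63/128 253/512]  R=[127/256 1/2 1]  → 507/1024
val_12 [brrbbbbbbrbr]  L=[0 1/4 3/8 7/16 15/32 31/64 63/128 253/512]  R=[507/1024 127/256 1/2 1]  → 1013/2048
val_13 [brrbbbbbbrbrr]  L=[0 1/4 3/8 7/16 15/32 31/64 63/128 253/512]  R=[1013/2048 507/1024 127/256 1/2 1]  → 2025/4096
val_14 [brrbbbbbbrbrrr]  L=[0 1/4 3/8 7/16 15/32 31/64 63/128 253/512]  R=[2025/4096 1013/2048 507/1024 127/256 1/2 1]  → 4049/8192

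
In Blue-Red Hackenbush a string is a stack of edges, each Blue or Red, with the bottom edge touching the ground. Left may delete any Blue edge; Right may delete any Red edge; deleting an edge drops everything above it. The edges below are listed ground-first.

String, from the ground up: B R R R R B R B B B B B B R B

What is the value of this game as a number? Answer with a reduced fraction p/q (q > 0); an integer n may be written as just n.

1531/16384

B: Left { 0 }, Right {  } ⇒ simplest 1
BR: Left { 0 }, Right { 1 } ⇒ simplest 1/2
BRR: Left { 0 }, Right { 1/2 1 } ⇒ simplest 1/4
BRRR: Left { 0 }, Right { 1/4 1/2 1 } ⇒ simplest 1/8
BRRRR: Left { 0 }, Right { 1/8 1/4 1/2 1 } ⇒ simplest 1/16
BRRRRB: Left { 0 1/16 }, Right { 1/8 1/4 1/2 1 } ⇒ simplest 3/32
BRRRRBR: Left { 0 1/16 }, Right { 3/32 1/8 1/4 1/2 1 } ⇒ simplest 5/64
BRRRRBRB: Left { 0 1/16 5/64 }, Right { 3/32 1/8 1/4 1/2 1 } ⇒ simplest 11/128
BRRRRBRBB: Left { 0 1/16 5/64 11/128 }, Right { 3/32 1/8 1/4 1/2 1 } ⇒ simplest 23/256
BRRRRBRBBB: Left { 0 1/16 5/64 11/128 23/256 }, Right { 3/32 1/8 1/4 1/2 1 } ⇒ simplest 47/512
BRRRRBRBBBB: Left { 0 1/16 5/64 11/128 23/256 47/512 }, Right { 3/32 1/8 1/4 1/2 1 } ⇒ simplest 95/1024
BRRRRBRBBBBB: Left { 0 1/16 5/64 11/128 23/256 47/512 95/1024 }, Right { 3/32 1/8 1/4 1/2 1 } ⇒ simplest 191/2048
BRRRRBRBBBBBB: Left { 0 1/16 5/64 11/128 23/256 47/512 95/1024 191/2048 }, Right { 3/32 1/8 1/4 1/2 1 } ⇒ simplest 383/4096
BRRRRBRBBBBBBR: Left { 0 1/16 5/64 11/128 23/256 47/512 95/1024 191/2048 }, Right { 383/4096 3/32 1/8 1/4 1/2 1 } ⇒ simplest 765/8192
BRRRRBRBBBBBBRB: Left { 0 1/16 5/64 11/128 23/256 47/512 95/1024 191/2048 765/8192 }, Right { 383/4096 3/32 1/8 1/4 1/2 1 } ⇒ simplest 1531/16384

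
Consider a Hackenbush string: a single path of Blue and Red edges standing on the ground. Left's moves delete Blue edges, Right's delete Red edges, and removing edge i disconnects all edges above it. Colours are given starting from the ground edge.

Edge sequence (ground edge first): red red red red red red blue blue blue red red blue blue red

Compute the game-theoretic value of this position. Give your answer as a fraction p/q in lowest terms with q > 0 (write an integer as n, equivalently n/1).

-1331/256

Recurse on prefixes of the 14-edge string red red red red red red blue blue blue red red blue blue red:
edge 1 of 14 (red): { none | 0 } ⇒ -1
edge 2 of 14 (red): { none | -1,0 } ⇒ -2
edge 3 of 14 (red): { none | -2,-1,0 } ⇒ -3
edge 4 of 14 (red): { none | -3,-2,-1,0 } ⇒ -4
edge 5 of 14 (red): { none | -4,-3,-2,-1,0 } ⇒ -5
edge 6 of 14 (red): { none | -5,-4,-3,-2,-1,0 } ⇒ -6
edge 7 of 14 (blue): { -6 | -5,-4,-3,-2,-1,0 } ⇒ -11/2
edge 8 of 14 (blue): { -6,-11/2 | -5,-4,-3,-2,-1,0 } ⇒ -21/4
edge 9 of 14 (blue): { -6,-11/2,-21/4 | -5,-4,-3,-2,-1,0 } ⇒ -41/8
edge 10 of 14 (red): { -6,-11/2,-21/4 | -41/8,-5,-4,-3,-2,-1,0 } ⇒ -83/16
edge 11 of 14 (red): { -6,-11/2,-21/4 | -83/16,-41/8,-5,-4,-3,-2,-1,0 } ⇒ -167/32
edge 12 of 14 (blue): { -6,-11/2,-21/4,-167/32 | -83/16,-41/8,-5,-4,-3,-2,-1,0 } ⇒ -333/64
edge 13 of 14 (blue): { -6,-11/2,-21/4,-167/32,-333/64 | -83/16,-41/8,-5,-4,-3,-2,-1,0 } ⇒ -665/128
edge 14 of 14 (red): { -6,-11/2,-21/4,-167/32,-333/64 | -665/128,-83/16,-41/8,-5,-4,-3,-2,-1,0 } ⇒ -1331/256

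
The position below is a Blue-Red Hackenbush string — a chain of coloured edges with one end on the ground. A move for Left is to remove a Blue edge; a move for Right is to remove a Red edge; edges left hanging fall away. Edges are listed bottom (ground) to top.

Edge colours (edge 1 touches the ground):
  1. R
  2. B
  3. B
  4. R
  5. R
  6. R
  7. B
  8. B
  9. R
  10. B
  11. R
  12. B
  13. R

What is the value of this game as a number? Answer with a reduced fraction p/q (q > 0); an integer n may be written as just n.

-1835/4096

Recurse on prefixes of the 13-edge string R B B R R R B B R B R B R:
R: Left { none }, Right { 0 } — simplest -1
RB: Left { -1 }, Right { 0 } — simplest -1/2
RBB: Left { -1,-1/2 }, Right { 0 } — simplest -1/4
RBBR: Left { -1,-1/2 }, Right { -1/4,0 } — simplest -3/8
RBBRR: Left { -1,-1/2 }, Right { -3/8,-1/4,0 } — simplest -7/16
RBBRRR: Left { -1,-1/2 }, Right { -7/16,-3/8,-1/4,0 } — simplest -15/32
RBBRRRB: Left { -1,-1/2,-15/32 }, Right { -7/16,-3/8,-1/4,0 } — simplest -29/64
RBBRRRBB: Left { -1,-1/2,-15/32,-29/64 }, Right { -7/16,-3/8,-1/4,0 } — simplest -57/128
RBBRRRBBR: Left { -1,-1/2,-15/32,-29/64 }, Right { -57/128,-7/16,-3/8,-1/4,0 } — simplest -115/256
RBBRRRBBRB: Left { -1,-1/2,-15/32,-29/64,-115/256 }, Right { -57/128,-7/16,-3/8,-1/4,0 } — simplest -229/512
RBBRRRBBRBR: Left { -1,-1/2,-15/32,-29/64,-115/256 }, Right { -229/512,-57/128,-7/16,-3/8,-1/4,0 } — simplest -459/1024
RBBRRRBBRBRB: Left { -1,-1/2,-15/32,-29/64,-115/256,-459/1024 }, Right { -229/512,-57/128,-7/16,-3/8,-1/4,0 } — simplest -917/2048
RBBRRRBBRBRBR: Left { -1,-1/2,-15/32,-29/64,-115/256,-459/1024 }, Right { -917/2048,-229/512,-57/128,-7/16,-3/8,-1/4,0 } — simplest -1835/4096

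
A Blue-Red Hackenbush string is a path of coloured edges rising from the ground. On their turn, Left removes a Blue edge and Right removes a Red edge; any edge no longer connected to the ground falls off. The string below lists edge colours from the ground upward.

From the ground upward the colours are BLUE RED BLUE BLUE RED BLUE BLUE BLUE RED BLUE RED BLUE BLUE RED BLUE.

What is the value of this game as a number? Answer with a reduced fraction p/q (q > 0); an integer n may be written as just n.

14171/16384

Build value(s[:k]) for k = 1..15, string s = BLUE RED BLUE BLUE RED BLUE BLUE BLUE RED BLUE RED BLUE BLUE RED BLUE.
step 1: add BLUE to get B; options L={ 0 } R={ — } gives 1
step 2: add RED to get BR; options L={ 0 } R={ 1 } gives 1/2
step 3: add BLUE to get BRB; options L={ 0, 1/2 } R={ 1 } gives 3/4
step 4: add BLUE to get BRBB; options L={ 0, 1/2, 3/4 } R={ 1 } gives 7/8
step 5: add RED to get BRBBR; options L={ 0, 1/2, 3/4 } R={ 7/8, 1 } gives 13/16
step 6: add BLUE to get BRBBRB; options L={ 0, 1/2, 3/4, 13/16 } R={ 7/8, 1 } gives 27/32
step 7: add BLUE to get BRBBRBB; options L={ 0, 1/2, 3/4, 13/16, 27/32 } R={ 7/8, 1 } gives 55/64
step 8: add BLUE to get BRBBRBBB; options L={ 0, 1/2, 3/4, 13/16, 27/32, 55/64 } R={ 7/8, 1 } gives 111/128
step 9: add RED to get BRBBRBBBR; options L={ 0, 1/2, 3/4, 13/16, 27/32, 55/64 } R={ 111/128, 7/8, 1 } gives 221/256
step 10: add BLUE to get BRBBRBBBRB; options L={ 0, 1/2, 3/4, 13/16, 27/32, 55/64, 221/256 } R={ 111/128, 7/8, 1 } gives 443/512
step 11: add RED to get BRBBRBBBRBR; options L={ 0, 1/2, 3/4, 13/16, 27/32, 55/64, 221/256 } R={ 443/512, 111/128, 7/8, 1 } gives 885/1024
step 12: add BLUE to get BRBBRBBBRBRB; options L={ 0, 1/2, 3/4, 13/16, 27/32, 55/64, 221/256, 885/1024 } R={ 443/512, 111/128, 7/8, 1 } gives 1771/2048
step 13: add BLUE to get BRBBRBBBRBRBB; options L={ 0, 1/2, 3/4, 13/16, 27/32, 55/64, 221/256, 885/1024, 1771/2048 } R={ 443/512, 111/128, 7/8, 1 } gives 3543/4096
step 14: add RED to get BRBBRBBBRBRBBR; options L={ 0, 1/2, 3/4, 13/16, 27/32, 55/64, 221/256, 885/1024, 1771/2048 } R={ 3543/4096, 443/512, 111/128, 7/8, 1 } gives 7085/8192
step 15: add BLUE to get BRBBRBBBRBRBBRB; options L={ 0, 1/2, 3/4, 13/16, 27/32, 55/64, 221/256, 885/1024, 1771/2048, 7085/8192 } R={ 3543/4096, 443/512, 111/128, 7/8, 1 } gives 14171/16384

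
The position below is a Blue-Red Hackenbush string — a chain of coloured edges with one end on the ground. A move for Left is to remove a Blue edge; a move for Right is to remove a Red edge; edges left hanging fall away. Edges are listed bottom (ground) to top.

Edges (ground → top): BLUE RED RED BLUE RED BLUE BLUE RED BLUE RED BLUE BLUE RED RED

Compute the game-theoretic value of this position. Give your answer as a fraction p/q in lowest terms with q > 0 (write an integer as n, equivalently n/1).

2905/8192

Prefix values for BLUE RED RED BLUE RED BLUE BLUE RED BLUE RED BLUE BLUE RED RED via {L|R} + simplicity:
step 1: add BLUE to get B; options L={ 0 } R={ (no moves) } so 1
step 2: add RED to get BR; options L={ 0 } R={ 1 } so 1/2
step 3: add RED to get BRR; options L={ 0 } R={ 1/2 1 } so 1/4
step 4: add BLUE to get BRRB; options L={ 0 1/4 } R={ 1/2 1 } so 3/8
step 5: add RED to get BRRBR; options L={ 0 1/4 } R={ 3/8 1/2 1 } so 5/16
step 6: add BLUE to get BRRBRB; options L={ 0 1/4 5/16 } R={ 3/8 1/2 1 } so 11/32
step 7: add BLUE to get BRRBRBB; options L={ 0 1/4 5/16 11/32 } R={ 3/8 1/2 1 } so 23/64
step 8: add RED to get BRRBRBBR; options L={ 0 1/4 5/16 11/32 } R={ 23/64 3/8 1/2 1 } so 45/128
step 9: add BLUE to get BRRBRBBRB; options L={ 0 1/4 5/16 11/32 45/128 } R={ 23/64 3/8 1/2 1 } so 91/256
step 10: add RED to get BRRBRBBRBR; options L={ 0 1/4 5/16 11/32 45/128 } R={ 91/256 23/64 3/8 1/2 1 } so 181/512
step 11: add BLUE to get BRRBRBBRBRB; options L={ 0 1/4 5/16 11/32 45/128 181/512 } R={ 91/256 23/64 3/8 1/2 1 } so 363/1024
step 12: add BLUE to get BRRBRBBRBRBB; options L={ 0 1/4 5/16 11/32 45/128 181/512 363/1024 } R={ 91/256 23/64 3/8 1/2 1 } so 727/2048
step 13: add RED to get BRRBRBBRBRBBR; options L={ 0 1/4 5/16 11/32 45/128 181/512 363/1024 } R={ 727/2048 91/256 23/64 3/8 1/2 1 } so 1453/4096
step 14: add RED to get BRRBRBBRBRBBRR; options L={ 0 1/4 5/16 11/32 45/128 181/512 363/1024 } R={ 1453/4096 727/2048 91/256 23/64 3/8 1/2 1 } so 2905/8192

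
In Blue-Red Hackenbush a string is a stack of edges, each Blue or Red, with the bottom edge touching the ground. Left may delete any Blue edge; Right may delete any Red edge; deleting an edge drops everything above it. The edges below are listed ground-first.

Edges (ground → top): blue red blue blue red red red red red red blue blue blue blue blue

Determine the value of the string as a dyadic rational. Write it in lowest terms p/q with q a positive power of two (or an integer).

12351/16384

Prefix values for blue red blue blue red red red red red red blue blue blue blue blue via {L|R} + simplicity:
val(b) = { 0 | · } — 1
val(br) = { 0 | 1 } — 1/2
val(brb) = { 0; 1/2 | 1 } — 3/4
val(brbb) = { 0; 1/2; 3/4 | 1 } — 7/8
val(brbbr) = { 0; 1/2; 3/4 | 7/8; 1 } — 13/16
val(brbbrr) = { 0; 1/2; 3/4 | 13/16; 7/8; 1 } — 25/32
val(brbbrrr) = { 0; 1/2; 3/4 | 25/32; 13/16; 7/8; 1 } — 49/64
val(brbbrrrr) = { 0; 1/2; 3/4 | 49/64; 25/32; 13/16; 7/8; 1 } — 97/128
val(brbbrrrrr) = { 0; 1/2; 3/4 | 97/128; 49/64; 25/32; 13/16; 7/8; 1 } — 193/256
val(brbbrrrrrr) = { 0; 1/2; 3/4 | 193/256; 97/128; 49/64; 25/32; 13/16; 7/8; 1 } — 385/512
val(brbbrrrrrrb) = { 0; 1/2; 3/4; 385/512 | 193/256; 97/128; 49/64; 25/32; 13/16; 7/8; 1 } — 771/1024
val(brbbrrrrrrbb) = { 0; 1/2; 3/4; 385/512; 771/1024 | 193/256; 97/128; 49/64; 25/32; 13/16; 7/8; 1 } — 1543/2048
val(brbbrrrrrrbbb) = { 0; 1/2; 3/4; 385/512; 771/1024; 1543/2048 | 193/256; 97/128; 49/64; 25/32; 13/16; 7/8; 1 } — 3087/4096
val(brbbrrrrrrbbbb) = { 0; 1/2; 3/4; 385/512; 771/1024; 1543/2048; 3087/4096 | 193/256; 97/128; 49/64; 25/32; 13/16; 7/8; 1 } — 6175/8192
val(brbbrrrrrrbbbbb) = { 0; 1/2; 3/4; 385/512; 771/1024; 1543/2048; 3087/4096; 6175/8192 | 193/256; 97/128; 49/64; 25/32; 13/16; 7/8; 1 } — 12351/16384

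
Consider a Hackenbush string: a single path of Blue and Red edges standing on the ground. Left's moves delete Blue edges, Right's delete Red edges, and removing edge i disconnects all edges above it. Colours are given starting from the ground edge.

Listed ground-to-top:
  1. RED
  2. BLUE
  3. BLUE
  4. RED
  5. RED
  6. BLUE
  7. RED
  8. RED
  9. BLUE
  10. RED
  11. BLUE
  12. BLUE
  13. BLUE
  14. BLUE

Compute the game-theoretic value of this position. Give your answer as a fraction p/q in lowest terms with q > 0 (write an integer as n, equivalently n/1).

-3489/8192

Prefix values for RED BLUE BLUE RED RED BLUE RED RED BLUE RED BLUE BLUE BLUE BLUE via {L|R} + simplicity:
1 of 14 · R · max L −∞ · min R 0 so -1
2 of 14 · RB · max L -1 · min R 0 so -1/2
3 of 14 · RBB · max L -1/2 · min R 0 so -1/4
4 of 14 · RBBR · max L -1/2 · min R -1/4 so -3/8
5 of 14 · RBBRR · max L -1/2 · min R -3/8 so -7/16
6 of 14 · RBBRRB · max L -7/16 · min R -3/8 so -13/32
7 of 14 · RBBRRBR · max L -7/16 · min R -13/32 so -27/64
8 of 14 · RBBRRBRR · max L -7/16 · min R -27/64 so -55/128
9 of 14 · RBBRRBRRB · max L -55/128 · min R -27/64 so -109/256
10 of 14 · RBBRRBRRBR · max L -55/128 · min R -109/256 so -219/512
11 of 14 · RBBRRBRRBRB · max L -219/512 · min R -109/256 so -437/1024
12 of 14 · RBBRRBRRBRBB · max L -437/1024 · min R -109/256 so -873/2048
13 of 14 · RBBRRBRRBRBBB · max L -873/2048 · min R -109/256 so -1745/4096
14 of 14 · RBBRRBRRBRBBBB · max L -1745/4096 · min R -109/256 so -3489/8192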